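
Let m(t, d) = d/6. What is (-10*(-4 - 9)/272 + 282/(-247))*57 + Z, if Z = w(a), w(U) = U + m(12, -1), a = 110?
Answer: 381883/5304 ≈ 71.999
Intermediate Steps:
m(t, d) = d/6 (m(t, d) = d*(⅙) = d/6)
w(U) = -⅙ + U (w(U) = U + (⅙)*(-1) = U - ⅙ = -⅙ + U)
Z = 659/6 (Z = -⅙ + 110 = 659/6 ≈ 109.83)
(-10*(-4 - 9)/272 + 282/(-247))*57 + Z = (-10*(-4 - 9)/272 + 282/(-247))*57 + 659/6 = (-10*(-13)*(1/272) + 282*(-1/247))*57 + 659/6 = (130*(1/272) - 282/247)*57 + 659/6 = (65/136 - 282/247)*57 + 659/6 = -22297/33592*57 + 659/6 = -66891/1768 + 659/6 = 381883/5304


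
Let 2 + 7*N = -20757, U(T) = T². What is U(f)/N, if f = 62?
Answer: -26908/20759 ≈ -1.2962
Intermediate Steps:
N = -20759/7 (N = -2/7 + (⅐)*(-20757) = -2/7 - 20757/7 = -20759/7 ≈ -2965.6)
U(f)/N = 62²/(-20759/7) = 3844*(-7/20759) = -26908/20759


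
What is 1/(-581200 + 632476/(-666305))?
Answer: -666305/387257098476 ≈ -1.7206e-6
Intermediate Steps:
1/(-581200 + 632476/(-666305)) = 1/(-581200 + 632476*(-1/666305)) = 1/(-581200 - 632476/666305) = 1/(-387257098476/666305) = -666305/387257098476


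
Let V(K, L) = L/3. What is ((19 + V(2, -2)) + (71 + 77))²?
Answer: 249001/9 ≈ 27667.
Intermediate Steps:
V(K, L) = L/3 (V(K, L) = L*(⅓) = L/3)
((19 + V(2, -2)) + (71 + 77))² = ((19 + (⅓)*(-2)) + (71 + 77))² = ((19 - ⅔) + 148)² = (55/3 + 148)² = (499/3)² = 249001/9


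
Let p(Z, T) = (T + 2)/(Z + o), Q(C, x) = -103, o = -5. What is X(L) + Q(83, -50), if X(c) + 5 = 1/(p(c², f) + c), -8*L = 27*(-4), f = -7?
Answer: -2061706/19103 ≈ -107.93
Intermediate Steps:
p(Z, T) = (2 + T)/(-5 + Z) (p(Z, T) = (T + 2)/(Z - 5) = (2 + T)/(-5 + Z))
L = 27/2 (L = -27*(-4)/8 = -⅛*(-108) = 27/2 ≈ 13.500)
X(c) = -5 + 1/(c - 5/(-5 + c²)) (X(c) = -5 + 1/((2 - 7)/(-5 + c²) + c) = -5 + 1/(-5/(-5 + c²) + c) = -5 + 1/(c - 5/(-5 + c²)))
X(L) + Q(83, -50) = (25 - (-1 + 5*(27/2))*(-5 + (27/2)²))/(-5 + 27*(-5 + (27/2)²)/2) - 103 = (25 - (-1 + 135/2)*(-5 + 729/4))/(-5 + 27*(-5 + 729/4)/2) - 103 = (25 - 1*133/2*709/4)/(-5 + (27/2)*(709/4)) - 103 = (25 - 94297/8)/(-5 + 19143/8) - 103 = -94097/8/(19103/8) - 103 = (8/19103)*(-94097/8) - 103 = -94097/19103 - 103 = -2061706/19103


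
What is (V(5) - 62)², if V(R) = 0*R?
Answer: 3844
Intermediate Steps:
V(R) = 0
(V(5) - 62)² = (0 - 62)² = (-62)² = 3844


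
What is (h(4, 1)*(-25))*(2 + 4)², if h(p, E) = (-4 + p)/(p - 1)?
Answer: 0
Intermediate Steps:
h(p, E) = (-4 + p)/(-1 + p)
(h(4, 1)*(-25))*(2 + 4)² = (((-4 + 4)/(-1 + 4))*(-25))*(2 + 4)² = ((0/3)*(-25))*6² = (((⅓)*0)*(-25))*36 = (0*(-25))*36 = 0*36 = 0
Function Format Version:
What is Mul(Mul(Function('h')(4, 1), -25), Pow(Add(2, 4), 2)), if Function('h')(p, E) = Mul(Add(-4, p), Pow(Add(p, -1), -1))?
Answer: 0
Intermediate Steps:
Function('h')(p, E) = Mul(Pow(Add(-1, p), -1), Add(-4, p)) (Function('h')(p, E) = Mul(Add(-4, p), Pow(Add(-1, p), -1)) = Mul(Pow(Add(-1, p), -1), Add(-4, p)))
Mul(Mul(Function('h')(4, 1), -25), Pow(Add(2, 4), 2)) = Mul(Mul(Mul(Pow(Add(-1, 4), -1), Add(-4, 4)), -25), Pow(Add(2, 4), 2)) = Mul(Mul(Mul(Pow(3, -1), 0), -25), Pow(6, 2)) = Mul(Mul(Mul(Rational(1, 3), 0), -25), 36) = Mul(Mul(0, -25), 36) = Mul(0, 36) = 0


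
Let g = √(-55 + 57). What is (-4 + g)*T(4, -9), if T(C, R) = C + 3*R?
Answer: 92 - 23*√2 ≈ 59.473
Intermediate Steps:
g = √2 ≈ 1.4142
(-4 + g)*T(4, -9) = (-4 + √2)*(4 + 3*(-9)) = (-4 + √2)*(4 - 27) = (-4 + √2)*(-23) = 92 - 23*√2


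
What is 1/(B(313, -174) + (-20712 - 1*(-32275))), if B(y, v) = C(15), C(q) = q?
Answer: 1/11578 ≈ 8.6371e-5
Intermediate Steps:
B(y, v) = 15
1/(B(313, -174) + (-20712 - 1*(-32275))) = 1/(15 + (-20712 - 1*(-32275))) = 1/(15 + (-20712 + 32275)) = 1/(15 + 11563) = 1/11578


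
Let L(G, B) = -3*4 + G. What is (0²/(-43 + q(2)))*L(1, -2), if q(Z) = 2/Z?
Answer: 0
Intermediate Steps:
L(G, B) = -12 + G
(0²/(-43 + q(2)))*L(1, -2) = (0²/(-43 + 2/2))*(-12 + 1) = (0/(-43 + 2*(½)))*(-11) = (0/(-43 + 1))*(-11) = (0/(-42))*(-11) = -1/42*0*(-11) = 0*(-11) = 0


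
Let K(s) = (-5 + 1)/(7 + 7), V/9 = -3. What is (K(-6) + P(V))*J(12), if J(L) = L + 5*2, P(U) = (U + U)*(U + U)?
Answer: 449020/7 ≈ 64146.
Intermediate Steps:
V = -27 (V = 9*(-3) = -27)
P(U) = 4*U² (P(U) = (2*U)*(2*U) = 4*U²)
K(s) = -2/7 (K(s) = -4/14 = -4*1/14 = -2/7)
J(L) = 10 + L (J(L) = L + 10 = 10 + L)
(K(-6) + P(V))*J(12) = (-2/7 + 4*(-27)²)*(10 + 12) = (-2/7 + 4*729)*22 = (-2/7 + 2916)*22 = (20410/7)*22 = 449020/7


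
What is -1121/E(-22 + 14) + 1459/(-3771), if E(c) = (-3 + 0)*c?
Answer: -1420769/30168 ≈ -47.095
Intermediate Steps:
E(c) = -3*c
-1121/E(-22 + 14) + 1459/(-3771) = -1121*(-1/(3*(-22 + 14))) + 1459/(-3771) = -1121/((-3*(-8))) + 1459*(-1/3771) = -1121/24 - 1459/3771 = -1420769/30168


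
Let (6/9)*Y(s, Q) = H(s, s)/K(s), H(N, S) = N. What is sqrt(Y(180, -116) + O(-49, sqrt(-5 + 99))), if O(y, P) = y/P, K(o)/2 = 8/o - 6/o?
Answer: sqrt(107357400 - 4606*sqrt(94))/94 ≈ 110.20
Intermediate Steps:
K(o) = 4/o (K(o) = 2*(8/o - 6/o) = 2*(2/o) = 4/o)
Y(s, Q) = 3*s**2/8 (Y(s, Q) = 3*(s/((4/s)))/2 = 3*(s*(s/4))/2 = 3*(s**2/4)/2 = 3*s**2/8)
sqrt(Y(180, -116) + O(-49, sqrt(-5 + 99))) = sqrt((3/8)*180**2 - 49/sqrt(-5 + 99)) = sqrt((3/8)*32400 - 49*sqrt(94)/94) = sqrt(12150 - 49*sqrt(94)/94)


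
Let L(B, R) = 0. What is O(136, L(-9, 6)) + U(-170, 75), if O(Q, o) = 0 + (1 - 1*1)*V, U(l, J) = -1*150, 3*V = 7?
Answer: -150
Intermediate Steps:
V = 7/3 (V = (⅓)*7 = 7/3 ≈ 2.3333)
U(l, J) = -150
O(Q, o) = 0 (O(Q, o) = 0 + (1 - 1*1)*(7/3) = 0 + (1 - 1)*(7/3) = 0 + 0*(7/3) = 0 + 0 = 0)
O(136, L(-9, 6)) + U(-170, 75) = 0 - 150 = -150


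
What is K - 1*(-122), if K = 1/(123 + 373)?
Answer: 60513/496 ≈ 122.00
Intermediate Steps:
K = 1/496 ≈ 0.0020161
K - 1*(-122) = 1/496 - 1*(-122) = 1/496 + 122 = 60513/496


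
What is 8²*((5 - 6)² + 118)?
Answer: 7616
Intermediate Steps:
8²*((5 - 6)² + 118) = 64*((-1)² + 118) = 64*(1 + 118) = 64*119 = 7616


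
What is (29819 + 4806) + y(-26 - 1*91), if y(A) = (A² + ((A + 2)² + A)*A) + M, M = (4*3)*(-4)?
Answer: -1485370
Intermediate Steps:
M = -48 (M = 12*(-4) = -48)
y(A) = -48 + A² + A*(A + (2 + A)²) (y(A) = (A² + ((A + 2)² + A)*A) - 48 = (A² + ((2 + A)² + A)*A) - 48 = (A² + (A + (2 + A)²)*A) - 48 = (A² + A*(A + (2 + A)²)) - 48 = -48 + A² + A*(A + (2 + A)²))
(29819 + 4806) + y(-26 - 1*91) = (29819 + 4806) + (-48 + 2*(-26 - 1*91)² + (-26 - 1*91)*(2 + (-26 - 1*91))²) = 34625 + (-48 + 2*(-26 - 91)² + (-26 - 91)*(2 + (-26 - 91))²) = 34625 + (-48 + 2*(-117)² - 117*(2 - 117)²) = 34625 + (-48 + 2*13689 - 117*(-115)²) = 34625 + (-48 + 27378 - 117*13225) = 34625 + (-48 + 27378 - 1547325) = 34625 - 1519995 = -1485370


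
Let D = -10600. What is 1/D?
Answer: -1/10600 ≈ -9.4340e-5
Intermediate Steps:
1/D = 1/(-10600) = -1/10600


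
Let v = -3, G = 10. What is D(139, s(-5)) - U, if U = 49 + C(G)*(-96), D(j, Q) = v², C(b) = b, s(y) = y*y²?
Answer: 920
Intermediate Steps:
s(y) = y³
D(j, Q) = 9 (D(j, Q) = (-3)² = 9)
U = -911 (U = 49 + 10*(-96) = 49 - 960 = -911)
D(139, s(-5)) - U = 9 - 1*(-911) = 9 + 911 = 920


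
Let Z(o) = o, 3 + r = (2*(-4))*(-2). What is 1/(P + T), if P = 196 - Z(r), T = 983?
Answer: 1/1166 ≈ 0.00085763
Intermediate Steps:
r = 13 (r = -3 + (2*(-4))*(-2) = -3 - 8*(-2) = -3 + 16 = 13)
P = 183 (P = 196 - 1*13 = 196 - 13 = 183)
1/(P + T) = 1/(183 + 983) = 1/1166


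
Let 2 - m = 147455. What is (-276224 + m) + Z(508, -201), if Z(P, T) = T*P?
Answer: -525785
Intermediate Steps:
Z(P, T) = P*T
m = -147453 (m = 2 - 1*147455 = 2 - 147455 = -147453)
(-276224 + m) + Z(508, -201) = (-276224 - 147453) + 508*(-201) = -423677 - 102108 = -525785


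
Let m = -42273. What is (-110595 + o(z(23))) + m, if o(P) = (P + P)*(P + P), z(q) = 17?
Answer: -151712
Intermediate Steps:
o(P) = 4*P**2 (o(P) = (2*P)*(2*P) = 4*P**2)
(-110595 + o(z(23))) + m = (-110595 + 4*17**2) - 42273 = (-110595 + 4*289) - 42273 = (-110595 + 1156) - 42273 = -109439 - 42273 = -151712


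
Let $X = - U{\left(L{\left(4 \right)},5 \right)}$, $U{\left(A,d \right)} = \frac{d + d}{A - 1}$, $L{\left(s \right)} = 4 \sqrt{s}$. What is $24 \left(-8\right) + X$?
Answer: $- \frac{1354}{7} \approx -193.43$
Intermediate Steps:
$U{\left(A,d \right)} = \frac{2 d}{-1 + A}$
$X = - \frac{10}{7}$ ($X = - \frac{2 \cdot 5}{-1 + 4 \sqrt{4}} = - \frac{2 \cdot 5}{-1 + 4 \cdot 2} = - \frac{2 \cdot 5}{-1 + 8} = - \frac{2 \cdot 5}{7} = \left(-1\right) \frac{10}{7} = - \frac{10}{7} \approx -1.4286$)
$24 \left(-8\right) + X = 24 \left(-8\right) - \frac{10}{7} = -192 - \frac{10}{7} = - \frac{1354}{7}$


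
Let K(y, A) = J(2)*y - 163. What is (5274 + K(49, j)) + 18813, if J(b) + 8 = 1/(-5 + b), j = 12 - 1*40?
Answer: 70547/3 ≈ 23516.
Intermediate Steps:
j = -28 (j = 12 - 40 = -28)
J(b) = -8 + 1/(-5 + b)
K(y, A) = -163 - 25*y/3 (K(y, A) = ((41 - 8*2)/(-5 + 2))*y - 163 = ((41 - 16)/(-3))*y - 163 = (-⅓*25)*y - 163 = -25*y/3 - 163 = -163 - 25*y/3)
(5274 + K(49, j)) + 18813 = (5274 + (-163 - 25/3*49)) + 18813 = (5274 + (-163 - 1225/3)) + 18813 = (5274 - 1714/3) + 18813 = 14108/3 + 18813 = 70547/3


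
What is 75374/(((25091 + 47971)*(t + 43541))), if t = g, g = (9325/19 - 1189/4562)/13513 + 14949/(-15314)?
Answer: 8894617503568927/375393107529645699681 ≈ 2.3694e-5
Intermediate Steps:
g = -221820268210/236012882521 (g = (9325*(1/19) - 1189*1/4562)*(1/13513) + 14949*(-1/15314) = (9325/19 - 1189/4562)*(1/13513) - 14949/15314 = (42518059/86678)*(1/13513) - 14949/15314 = 42518059/1171279814 - 14949/15314 = -221820268210/236012882521 ≈ -0.93987)
t = -221820268210/236012882521 ≈ -0.93987
75374/(((25091 + 47971)*(t + 43541))) = 75374/(((25091 + 47971)*(-221820268210/236012882521 + 43541))) = 75374/((73062*(10276015097578651/236012882521))) = 75374/(750786215059291399362/236012882521) = 75374*(236012882521/750786215059291399362) = 8894617503568927/375393107529645699681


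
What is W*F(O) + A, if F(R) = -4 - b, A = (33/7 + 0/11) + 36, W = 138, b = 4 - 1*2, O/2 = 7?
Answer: -5511/7 ≈ -787.29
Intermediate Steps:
O = 14 (O = 2*7 = 14)
b = 2 (b = 4 - 2 = 2)
A = 285/7 (A = (33*(⅐) + 0*(1/11)) + 36 = (33/7 + 0) + 36 = 33/7 + 36 = 285/7 ≈ 40.714)
F(R) = -6 (F(R) = -4 - 1*2 = -4 - 2 = -6)
W*F(O) + A = 138*(-6) + 285/7 = -828 + 285/7 = -5511/7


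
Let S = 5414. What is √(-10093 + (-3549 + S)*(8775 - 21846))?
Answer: 2*I*√6096877 ≈ 4938.4*I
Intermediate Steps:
√(-10093 + (-3549 + S)*(8775 - 21846)) = √(-10093 + (-3549 + 5414)*(8775 - 21846)) = √(-10093 + 1865*(-13071)) = √(-10093 - 24377415) = √(-24387508) = 2*I*√6096877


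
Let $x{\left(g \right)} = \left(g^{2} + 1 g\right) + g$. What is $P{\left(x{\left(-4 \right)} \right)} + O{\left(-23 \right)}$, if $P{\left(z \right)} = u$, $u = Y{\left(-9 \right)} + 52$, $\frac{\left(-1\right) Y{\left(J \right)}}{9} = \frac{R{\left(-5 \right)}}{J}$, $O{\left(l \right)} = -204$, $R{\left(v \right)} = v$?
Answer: $-157$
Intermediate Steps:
$Y{\left(J \right)} = \frac{45}{J}$ ($Y{\left(J \right)} = - 9 \left(- \frac{5}{J}\right) = \frac{45}{J}$)
$x{\left(g \right)} = g^{2} + 2 g$ ($x{\left(g \right)} = \left(g^{2} + g\right) + g = \left(g + g^{2}\right) + g = g^{2} + 2 g$)
$u = 47$ ($u = \frac{45}{-9} + 52 = 45 \left(- \frac{1}{9}\right) + 52 = -5 + 52 = 47$)
$P{\left(z \right)} = 47$
$P{\left(x{\left(-4 \right)} \right)} + O{\left(-23 \right)} = 47 - 204 = -157$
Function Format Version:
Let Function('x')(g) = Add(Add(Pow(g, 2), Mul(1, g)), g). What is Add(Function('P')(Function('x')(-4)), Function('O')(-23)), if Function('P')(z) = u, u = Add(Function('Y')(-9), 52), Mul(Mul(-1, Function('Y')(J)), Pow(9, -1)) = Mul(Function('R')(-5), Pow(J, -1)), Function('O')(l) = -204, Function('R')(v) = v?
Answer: -157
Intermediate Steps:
Function('Y')(J) = Mul(45, Pow(J, -1)) (Function('Y')(J) = Mul(-9, Mul(-5, Pow(J, -1))) = Mul(45, Pow(J, -1)))
Function('x')(g) = Add(Pow(g, 2), Mul(2, g)) (Function('x')(g) = Add(Add(Pow(g, 2), g), g) = Add(Add(g, Pow(g, 2)), g) = Add(Pow(g, 2), Mul(2, g)))
u = 47 (u = Add(Mul(45, Pow(-9, -1)), 52) = Add(Mul(45, Rational(-1, 9)), 52) = Add(-5, 52) = 47)
Function('P')(z) = 47
Add(Function('P')(Function('x')(-4)), Function('O')(-23)) = Add(47, -204) = -157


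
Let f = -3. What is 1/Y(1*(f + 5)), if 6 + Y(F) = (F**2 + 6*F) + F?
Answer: 1/12 ≈ 0.083333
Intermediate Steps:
Y(F) = -6 + F**2 + 7*F (Y(F) = -6 + ((F**2 + 6*F) + F) = -6 + (F**2 + 7*F) = -6 + F**2 + 7*F)
1/Y(1*(f + 5)) = 1/(-6 + (1*(-3 + 5))**2 + 7*(1*(-3 + 5))) = 1/(-6 + (1*2)**2 + 7*(1*2)) = 1/(-6 + 2**2 + 7*2) = 1/(-6 + 4 + 14) = 1/12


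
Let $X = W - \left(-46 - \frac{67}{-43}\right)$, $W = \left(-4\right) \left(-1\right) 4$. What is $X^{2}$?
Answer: $\frac{6754801}{1849} \approx 3653.2$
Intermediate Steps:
$W = 16$ ($W = 4 \cdot 4 = 16$)
$X = \frac{2599}{43}$ ($X = 16 - \left(-46 - \frac{67}{-43}\right) = 16 - \left(-46 - 67 \left(- \frac{1}{43}\right)\right) = 16 - \left(-46 - - \frac{67}{43}\right) = 16 - \left(-46 + \frac{67}{43}\right) = 16 - - \frac{1911}{43} = 16 + \frac{1911}{43} = \frac{2599}{43} \approx 60.442$)
$X^{2} = \left(\frac{2599}{43}\right)^{2} = \frac{6754801}{1849}$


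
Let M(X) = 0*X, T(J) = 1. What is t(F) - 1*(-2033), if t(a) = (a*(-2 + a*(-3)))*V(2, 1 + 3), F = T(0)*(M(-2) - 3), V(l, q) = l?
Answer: 1991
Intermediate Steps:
M(X) = 0
F = -3 (F = 1*(0 - 3) = 1*(-3) = -3)
t(a) = 2*a*(-2 - 3*a) (t(a) = (a*(-2 + a*(-3)))*2 = (a*(-2 - 3*a))*2 = 2*a*(-2 - 3*a))
t(F) - 1*(-2033) = -2*(-3)*(2 + 3*(-3)) - 1*(-2033) = -2*(-3)*(2 - 9) + 2033 = -2*(-3)*(-7) + 2033 = -42 + 2033 = 1991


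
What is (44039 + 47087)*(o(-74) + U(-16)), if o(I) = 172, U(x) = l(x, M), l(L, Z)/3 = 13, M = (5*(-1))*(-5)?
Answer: 19227586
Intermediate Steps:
M = 25 (M = -5*(-5) = 25)
l(L, Z) = 39 (l(L, Z) = 3*13 = 39)
U(x) = 39
(44039 + 47087)*(o(-74) + U(-16)) = (44039 + 47087)*(172 + 39) = 91126*211 = 19227586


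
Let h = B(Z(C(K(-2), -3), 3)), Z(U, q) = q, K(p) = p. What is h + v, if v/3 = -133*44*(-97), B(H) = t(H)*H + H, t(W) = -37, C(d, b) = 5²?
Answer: 1702824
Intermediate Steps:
C(d, b) = 25
B(H) = -36*H (B(H) = -37*H + H = -36*H)
v = 1702932 (v = 3*(-133*44*(-97)) = 3*(-5852*(-97)) = 3*567644 = 1702932)
h = -108 (h = -36*3 = -108)
h + v = -108 + 1702932 = 1702824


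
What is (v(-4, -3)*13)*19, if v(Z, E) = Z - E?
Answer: -247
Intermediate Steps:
(v(-4, -3)*13)*19 = ((-4 - 1*(-3))*13)*19 = ((-4 + 3)*13)*19 = -1*13*19 = -13*19 = -247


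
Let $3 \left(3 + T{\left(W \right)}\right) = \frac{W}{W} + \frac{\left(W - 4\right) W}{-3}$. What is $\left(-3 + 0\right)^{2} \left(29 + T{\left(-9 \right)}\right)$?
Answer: $120$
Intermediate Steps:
$T{\left(W \right)} = - \frac{8}{3} - \frac{W \left(-4 + W\right)}{9}$ ($T{\left(W \right)} = -3 + \frac{\frac{W}{W} + \frac{\left(W - 4\right) W}{-3}}{3} = -3 + \frac{1 + \left(-4 + W\right) W \left(- \frac{1}{3}\right)}{3} = -3 + \frac{1 + W \left(-4 + W\right) \left(- \frac{1}{3}\right)}{3} = -3 + \frac{1 - \frac{W \left(-4 + W\right)}{3}}{3} = -3 - \left(- \frac{1}{3} + \frac{W \left(-4 + W\right)}{9}\right) = - \frac{8}{3} - \frac{W \left(-4 + W\right)}{9}$)
$\left(-3 + 0\right)^{2} \left(29 + T{\left(-9 \right)}\right) = \left(-3 + 0\right)^{2} \left(29 - \left(\frac{20}{3} + 9\right)\right) = \left(-3\right)^{2} \left(29 - \frac{47}{3}\right) = 9 \left(29 - \frac{47}{3}\right) = 9 \cdot \frac{40}{3} = 120$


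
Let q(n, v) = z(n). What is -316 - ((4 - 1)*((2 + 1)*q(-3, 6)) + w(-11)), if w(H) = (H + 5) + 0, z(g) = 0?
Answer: -310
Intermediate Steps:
q(n, v) = 0
w(H) = 5 + H (w(H) = (5 + H) + 0 = 5 + H)
-316 - ((4 - 1)*((2 + 1)*q(-3, 6)) + w(-11)) = -316 - ((4 - 1)*((2 + 1)*0) + (5 - 11)) = -316 - (3*(3*0) - 6) = -316 - (3*0 - 6) = -316 - (0 - 6) = -316 - 1*(-6) = -316 + 6 = -310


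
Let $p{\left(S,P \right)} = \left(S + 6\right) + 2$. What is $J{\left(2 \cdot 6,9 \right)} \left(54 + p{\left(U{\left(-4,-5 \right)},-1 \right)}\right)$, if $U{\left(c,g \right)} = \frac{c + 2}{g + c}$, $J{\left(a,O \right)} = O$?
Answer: $560$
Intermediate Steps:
$U{\left(c,g \right)} = \frac{2 + c}{c + g}$
$p{\left(S,P \right)} = 8 + S$ ($p{\left(S,P \right)} = \left(6 + S\right) + 2 = 8 + S$)
$J{\left(2 \cdot 6,9 \right)} \left(54 + p{\left(U{\left(-4,-5 \right)},-1 \right)}\right) = 9 \left(54 + \left(8 + \frac{2 - 4}{-4 - 5}\right)\right) = 9 \left(54 + \left(8 + \frac{1}{-9} \left(-2\right)\right)\right) = 9 \left(54 + \left(8 - - \frac{2}{9}\right)\right) = 9 \left(54 + \left(8 + \frac{2}{9}\right)\right) = 9 \left(54 + \frac{74}{9}\right) = 9 \cdot \frac{560}{9} = 560$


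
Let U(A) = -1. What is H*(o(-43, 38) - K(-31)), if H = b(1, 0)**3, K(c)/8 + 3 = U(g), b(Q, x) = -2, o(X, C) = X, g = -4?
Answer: 88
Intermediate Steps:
K(c) = -32 (K(c) = -24 + 8*(-1) = -24 - 8 = -32)
H = -8 (H = (-2)**3 = -8)
H*(o(-43, 38) - K(-31)) = -8*(-43 - 1*(-32)) = -8*(-43 + 32) = -8*(-11) = 88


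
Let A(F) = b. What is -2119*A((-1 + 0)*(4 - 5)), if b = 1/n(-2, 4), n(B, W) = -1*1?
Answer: 2119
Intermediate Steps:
n(B, W) = -1
b = -1 (b = 1/(-1) = -1)
A(F) = -1
-2119*A((-1 + 0)*(4 - 5)) = -2119*(-1) = 2119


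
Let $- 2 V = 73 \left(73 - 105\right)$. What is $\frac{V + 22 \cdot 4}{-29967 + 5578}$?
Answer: $- \frac{1256}{24389} \approx -0.051499$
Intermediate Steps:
$V = 1168$ ($V = - \frac{73 \left(73 - 105\right)}{2} = - \frac{73 \left(-32\right)}{2} = \left(- \frac{1}{2}\right) \left(-2336\right) = 1168$)
$\frac{V + 22 \cdot 4}{-29967 + 5578} = \frac{1168 + 22 \cdot 4}{-29967 + 5578} = \frac{1168 + 88}{-24389} = 1256 \left(- \frac{1}{24389}\right) = - \frac{1256}{24389}$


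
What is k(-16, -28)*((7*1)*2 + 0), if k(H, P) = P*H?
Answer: 6272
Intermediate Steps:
k(H, P) = H*P
k(-16, -28)*((7*1)*2 + 0) = (-16*(-28))*((7*1)*2 + 0) = 448*(7*2 + 0) = 448*(14 + 0) = 448*14 = 6272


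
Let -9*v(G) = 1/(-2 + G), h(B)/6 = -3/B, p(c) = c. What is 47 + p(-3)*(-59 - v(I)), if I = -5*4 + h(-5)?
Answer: 61829/276 ≈ 224.02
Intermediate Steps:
h(B) = -18/B (h(B) = 6*(-3/B) = -18/B)
I = -82/5 (I = -5*4 - 18/(-5) = -20 - 18*(-1/5) = -20 + 18/5 = -82/5 ≈ -16.400)
v(G) = -1/(9*(-2 + G))
47 + p(-3)*(-59 - v(I)) = 47 - 3*(-59 - (-1)/(-18 + 9*(-82/5))) = 47 - 3*(-59 - (-1)/(-18 - 738/5)) = 47 - 3*(-59 - (-1)/(-828/5)) = 47 - 3*(-59 - (-1)*(-5)/828) = 47 - 3*(-59 - 1*5/828) = 47 - 3*(-59 - 5/828) = 47 - 3*(-48857/828) = 47 + 48857/276 = 61829/276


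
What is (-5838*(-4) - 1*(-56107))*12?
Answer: 953508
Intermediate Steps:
(-5838*(-4) - 1*(-56107))*12 = (23352 + 56107)*12 = 79459*12 = 953508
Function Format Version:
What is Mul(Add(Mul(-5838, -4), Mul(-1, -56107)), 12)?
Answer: 953508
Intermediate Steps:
Mul(Add(Mul(-5838, -4), Mul(-1, -56107)), 12) = Mul(Add(23352, 56107), 12) = Mul(79459, 12) = 953508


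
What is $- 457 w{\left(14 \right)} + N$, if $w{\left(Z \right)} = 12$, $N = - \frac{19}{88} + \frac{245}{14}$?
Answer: $- \frac{481071}{88} \approx -5466.7$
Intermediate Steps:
$N = \frac{1521}{88}$ ($N = \left(-19\right) \frac{1}{88} + 245 \cdot \frac{1}{14} = - \frac{19}{88} + \frac{35}{2} = \frac{1521}{88} \approx 17.284$)
$- 457 w{\left(14 \right)} + N = \left(-457\right) 12 + \frac{1521}{88} = -5484 + \frac{1521}{88} = - \frac{481071}{88}$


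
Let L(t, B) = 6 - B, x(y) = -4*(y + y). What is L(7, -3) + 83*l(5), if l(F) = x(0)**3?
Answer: 9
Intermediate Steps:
x(y) = -8*y
l(F) = 0 (l(F) = (-8*0)**3 = 0**3 = 0)
L(7, -3) + 83*l(5) = (6 - 1*(-3)) + 83*0 = (6 + 3) + 0 = 9 + 0 = 9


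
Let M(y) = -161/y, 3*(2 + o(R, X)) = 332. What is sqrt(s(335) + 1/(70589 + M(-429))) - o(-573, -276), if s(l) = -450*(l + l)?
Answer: -326/3 + I*sqrt(276490731645493306782)/30282842 ≈ -108.67 + 549.09*I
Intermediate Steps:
s(l) = -900*l
o(R, X) = 326/3 (o(R, X) = -2 + (1/3)*332 = -2 + 332/3 = 326/3)
sqrt(s(335) + 1/(70589 + M(-429))) - o(-573, -276) = sqrt(-900*335 + 1/(70589 - 161/(-429))) - 1*326/3 = sqrt(-301500 + 1/(70589 - 161*(-1/429))) - 326/3 = sqrt(-301500 + 1/(70589 + 161/429)) - 326/3 = sqrt(-301500 + 1/(30282842/429)) - 326/3 = sqrt(-301500 + 429/30282842) - 326/3 = sqrt(-9130276862571/30282842) - 326/3 = I*sqrt(276490731645493306782)/30282842 - 326/3 = -326/3 + I*sqrt(276490731645493306782)/30282842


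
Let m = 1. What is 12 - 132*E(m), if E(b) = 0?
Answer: 12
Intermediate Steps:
12 - 132*E(m) = 12 - 132*0 = 12 + 0 = 12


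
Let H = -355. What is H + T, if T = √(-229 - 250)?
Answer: -355 + I*√479 ≈ -355.0 + 21.886*I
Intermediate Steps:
T = I*√479 (T = √(-479) = I*√479 ≈ 21.886*I)
H + T = -355 + I*√479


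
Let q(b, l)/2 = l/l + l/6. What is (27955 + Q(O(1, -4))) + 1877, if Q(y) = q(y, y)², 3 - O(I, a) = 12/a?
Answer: 29848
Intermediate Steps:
q(b, l) = 2 + l/3 (q(b, l) = 2*(l/l + l/6) = 2*(1 + l*(⅙)) = 2*(1 + l/6) = 2 + l/3)
O(I, a) = 3 - 12/a
Q(y) = (2 + y/3)²
(27955 + Q(O(1, -4))) + 1877 = (27955 + (6 + (3 - 12/(-4)))²/9) + 1877 = (27955 + (6 + (3 - 12*(-¼)))²/9) + 1877 = (27955 + (6 + (3 + 3))²/9) + 1877 = (27955 + (6 + 6)²/9) + 1877 = (27955 + (⅑)*12²) + 1877 = (27955 + (⅑)*144) + 1877 = (27955 + 16) + 1877 = 27971 + 1877 = 29848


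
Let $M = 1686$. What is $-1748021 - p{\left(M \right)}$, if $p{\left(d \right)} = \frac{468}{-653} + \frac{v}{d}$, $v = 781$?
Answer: $- \frac{1924497425063}{1100958} \approx -1.748 \cdot 10^{6}$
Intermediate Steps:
$p{\left(d \right)} = - \frac{468}{653} + \frac{781}{d}$ ($p{\left(d \right)} = \frac{468}{-653} + \frac{781}{d} = 468 \left(- \frac{1}{653}\right) + \frac{781}{d} = - \frac{468}{653} + \frac{781}{d}$)
$-1748021 - p{\left(M \right)} = -1748021 - \left(- \frac{468}{653} + \frac{781}{1686}\right) = -1748021 - - \frac{279055}{1100958} = -1748021 + \frac{279055}{1100958} = - \frac{1924497425063}{1100958}$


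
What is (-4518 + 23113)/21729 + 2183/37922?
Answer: 752593997/824007138 ≈ 0.91333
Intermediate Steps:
(-4518 + 23113)/21729 + 2183/37922 = 18595*(1/21729) + 2183*(1/37922) = 18595/21729 + 2183/37922 = 752593997/824007138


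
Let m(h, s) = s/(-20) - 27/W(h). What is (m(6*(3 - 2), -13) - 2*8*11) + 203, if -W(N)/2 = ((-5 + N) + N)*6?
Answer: 979/35 ≈ 27.971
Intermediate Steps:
W(N) = 60 - 24*N (W(N) = -2*((-5 + N) + N)*6 = -2*(-5 + 2*N)*6 = -2*(-30 + 12*N) = 60 - 24*N)
m(h, s) = -27/(60 - 24*h) - s/20 (m(h, s) = s/(-20) - 27/(60 - 24*h) = s*(-1/20) - 27/(60 - 24*h) = -s/20 - 27/(60 - 24*h) = -27/(60 - 24*h) - s/20)
(m(6*(3 - 2), -13) - 2*8*11) + 203 = ((45 - 1*(-13)*(-5 + 2*(6*(3 - 2))))/(20*(-5 + 2*(6*(3 - 2)))) - 2*8*11) + 203 = ((45 - 1*(-13)*(-5 + 2*(6*1)))/(20*(-5 + 2*(6*1))) - 16*11) + 203 = ((45 - 1*(-13)*(-5 + 2*6))/(20*(-5 + 2*6)) - 176) + 203 = ((45 - 1*(-13)*(-5 + 12))/(20*(-5 + 12)) - 176) + 203 = ((1/20)*(45 - 1*(-13)*7)/7 - 176) + 203 = ((1/20)*(1/7)*(45 + 91) - 176) + 203 = ((1/20)*(1/7)*136 - 176) + 203 = (34/35 - 176) + 203 = -6126/35 + 203 = 979/35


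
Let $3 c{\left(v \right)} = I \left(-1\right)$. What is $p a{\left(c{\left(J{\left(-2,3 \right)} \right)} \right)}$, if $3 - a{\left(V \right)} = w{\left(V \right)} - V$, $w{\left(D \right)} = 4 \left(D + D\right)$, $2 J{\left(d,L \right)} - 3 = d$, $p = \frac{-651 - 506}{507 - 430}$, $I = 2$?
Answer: $- \frac{26611}{231} \approx -115.2$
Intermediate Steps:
$p = - \frac{1157}{77} \approx -15.026$
$J{\left(d,L \right)} = \frac{3}{2} + \frac{d}{2}$
$w{\left(D \right)} = 8 D$ ($w{\left(D \right)} = 4 \cdot 2 D = 8 D$)
$c{\left(v \right)} = - \frac{2}{3}$ ($c{\left(v \right)} = \frac{2 \left(-1\right)}{3} = \frac{1}{3} \left(-2\right) = - \frac{2}{3}$)
$a{\left(V \right)} = 3 - 7 V$ ($a{\left(V \right)} = 3 - \left(8 V - V\right) = 3 - 7 V$)
$p a{\left(c{\left(J{\left(-2,3 \right)} \right)} \right)} = - \frac{1157 \left(3 - - \frac{14}{3}\right)}{77} = - \frac{1157 \left(3 + \frac{14}{3}\right)}{77} = \left(- \frac{1157}{77}\right) \frac{23}{3} = - \frac{26611}{231}$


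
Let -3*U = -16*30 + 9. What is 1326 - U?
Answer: 1169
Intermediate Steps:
U = 157 (U = -(-16*30 + 9)/3 = -(-480 + 9)/3 = -⅓*(-471) = 157)
1326 - U = 1326 - 1*157 = 1326 - 157 = 1169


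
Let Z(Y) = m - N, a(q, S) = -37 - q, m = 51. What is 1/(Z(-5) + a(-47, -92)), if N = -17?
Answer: 1/78 ≈ 0.012821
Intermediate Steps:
Z(Y) = 68 (Z(Y) = 51 - 1*(-17) = 51 + 17 = 68)
1/(Z(-5) + a(-47, -92)) = 1/(68 + (-37 - 1*(-47))) = 1/(68 + (-37 + 47)) = 1/(68 + 10) = 1/78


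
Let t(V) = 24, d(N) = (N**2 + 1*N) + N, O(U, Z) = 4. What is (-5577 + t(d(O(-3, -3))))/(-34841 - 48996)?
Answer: 5553/83837 ≈ 0.066236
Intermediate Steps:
d(N) = N**2 + 2*N (d(N) = (N**2 + N) + N = (N + N**2) + N = N**2 + 2*N)
(-5577 + t(d(O(-3, -3))))/(-34841 - 48996) = (-5577 + 24)/(-34841 - 48996) = -5553/(-83837) = -5553*(-1/83837) = 5553/83837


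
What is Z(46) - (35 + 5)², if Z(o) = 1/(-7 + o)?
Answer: -62399/39 ≈ -1600.0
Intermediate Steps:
Z(46) - (35 + 5)² = 1/(-7 + 46) - (35 + 5)² = 1/39 - 1*40² = 1/39 - 1*1600 = 1/39 - 1600 = -62399/39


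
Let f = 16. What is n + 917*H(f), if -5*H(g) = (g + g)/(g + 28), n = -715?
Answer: -46661/55 ≈ -848.38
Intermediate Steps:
H(g) = -2*g/(5*(28 + g)) (H(g) = -(g + g)/(5*(g + 28)) = -2*g/(5*(28 + g)))
n + 917*H(f) = -715 + 917*(-2*16/(140 + 5*16)) = -715 + 917*(-2*16/(140 + 80)) = -715 + 917*(-2*16/220) = -715 + 917*(-2*16*1/220) = -715 + 917*(-8/55) = -715 - 7336/55 = -46661/55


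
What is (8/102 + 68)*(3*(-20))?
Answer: -69440/17 ≈ -4084.7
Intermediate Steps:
(8/102 + 68)*(3*(-20)) = (8*(1/102) + 68)*(-60) = (4/51 + 68)*(-60) = (3472/51)*(-60) = -69440/17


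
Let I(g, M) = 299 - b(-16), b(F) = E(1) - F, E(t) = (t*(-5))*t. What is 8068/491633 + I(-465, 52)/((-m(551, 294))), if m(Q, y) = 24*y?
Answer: -587934/24090017 ≈ -0.024406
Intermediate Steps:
E(t) = -5*t² (E(t) = (-5*t)*t = -5*t²)
b(F) = -5 - F (b(F) = -5*1² - F = -5*1 - F = -5 - F)
I(g, M) = 288 (I(g, M) = 299 - (-5 - 1*(-16)) = 299 - (-5 + 16) = 299 - 1*11 = 299 - 11 = 288)
8068/491633 + I(-465, 52)/((-m(551, 294))) = 8068/491633 + 288/((-24*294)) = 8068*(1/491633) + 288/((-1*7056)) = 8068/491633 + 288/(-7056) = 8068/491633 + 288*(-1/7056) = 8068/491633 - 2/49 = -587934/24090017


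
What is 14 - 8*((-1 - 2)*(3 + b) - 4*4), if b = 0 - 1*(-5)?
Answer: 334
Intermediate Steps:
b = 5 (b = 0 + 5 = 5)
14 - 8*((-1 - 2)*(3 + b) - 4*4) = 14 - 8*((-1 - 2)*(3 + 5) - 4*4) = 14 - 8*(-3*8 - 16) = 14 - 8*(-24 - 16) = 14 - 8*(-40) = 14 + 320 = 334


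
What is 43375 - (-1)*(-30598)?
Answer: 12777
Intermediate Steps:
43375 - (-1)*(-30598) = 43375 - 1*30598 = 43375 - 30598 = 12777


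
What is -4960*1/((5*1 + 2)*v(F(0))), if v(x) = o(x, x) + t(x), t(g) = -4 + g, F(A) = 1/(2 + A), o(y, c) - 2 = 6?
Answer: -9920/63 ≈ -157.46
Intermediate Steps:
o(y, c) = 8 (o(y, c) = 2 + 6 = 8)
v(x) = 4 + x (v(x) = 8 + (-4 + x) = 4 + x)
-4960*1/((5*1 + 2)*v(F(0))) = -4960*1/((4 + 1/(2 + 0))*(5*1 + 2)) = -4960*1/((4 + 1/2)*(5 + 2)) = -4960*1/(7*(4 + ½)) = -4960/((9/2)*7) = -4960/63/2 = -4960*2/63 = -9920/63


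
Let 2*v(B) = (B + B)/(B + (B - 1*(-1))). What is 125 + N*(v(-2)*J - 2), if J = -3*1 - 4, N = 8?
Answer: 215/3 ≈ 71.667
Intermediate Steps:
J = -7 (J = -3 - 4 = -7)
v(B) = B/(1 + 2*B) (v(B) = ((B + B)/(B + (B - 1*(-1))))/2 = ((2*B)/(B + (B + 1)))/2 = ((2*B)/(B + (1 + B)))/2 = ((2*B)/(1 + 2*B))/2 = (2*B/(1 + 2*B))/2 = B/(1 + 2*B))
125 + N*(v(-2)*J - 2) = 125 + 8*(-2/(1 + 2*(-2))*(-7) - 2) = 125 + 8*(-2/(1 - 4)*(-7) - 2) = 125 + 8*(-2/(-3)*(-7) - 2) = 125 + 8*(-2*(-1/3)*(-7) - 2) = 125 + 8*((2/3)*(-7) - 2) = 125 + 8*(-14/3 - 2) = 125 + 8*(-20/3) = 125 - 160/3 = 215/3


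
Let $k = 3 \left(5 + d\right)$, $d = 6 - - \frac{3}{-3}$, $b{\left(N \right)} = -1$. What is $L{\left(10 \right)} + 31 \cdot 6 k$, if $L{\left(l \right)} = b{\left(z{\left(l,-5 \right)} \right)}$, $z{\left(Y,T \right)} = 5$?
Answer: $5579$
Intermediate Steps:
$d = 5$ ($d = 6 - \left(-3\right) \left(- \frac{1}{3}\right) = 6 - 1 = 5$)
$L{\left(l \right)} = -1$
$k = 30$ ($k = 3 \left(5 + 5\right) = 3 \cdot 10 = 30$)
$L{\left(10 \right)} + 31 \cdot 6 k = -1 + 31 \cdot 6 \cdot 30 = -1 + 186 \cdot 30 = -1 + 5580 = 5579$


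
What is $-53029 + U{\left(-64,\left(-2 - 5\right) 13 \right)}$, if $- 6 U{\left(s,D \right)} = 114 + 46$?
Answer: $- \frac{159167}{3} \approx -53056.0$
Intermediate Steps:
$U{\left(s,D \right)} = - \frac{80}{3}$ ($U{\left(s,D \right)} = - \frac{114 + 46}{6} = \left(- \frac{1}{6}\right) 160 = - \frac{80}{3}$)
$-53029 + U{\left(-64,\left(-2 - 5\right) 13 \right)} = -53029 - \frac{80}{3} = - \frac{159167}{3}$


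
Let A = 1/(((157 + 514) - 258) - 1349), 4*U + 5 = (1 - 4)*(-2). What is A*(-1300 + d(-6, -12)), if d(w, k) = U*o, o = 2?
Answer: 2599/1872 ≈ 1.3884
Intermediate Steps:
U = 1/4 (U = -5/4 + ((1 - 4)*(-2))/4 = -5/4 + (-3*(-2))/4 = -5/4 + (1/4)*6 = -5/4 + 3/2 = 1/4 ≈ 0.25000)
d(w, k) = 1/2 (d(w, k) = (1/4)*2 = 1/2)
A = -1/936 (A = 1/((671 - 258) - 1349) = 1/(413 - 1349) = 1/(-936) = -1/936 ≈ -0.0010684)
A*(-1300 + d(-6, -12)) = -(-1300 + 1/2)/936 = -1/936*(-2599/2) = 2599/1872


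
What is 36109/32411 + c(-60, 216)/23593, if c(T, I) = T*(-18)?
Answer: 886923517/764672723 ≈ 1.1599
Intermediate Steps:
c(T, I) = -18*T
36109/32411 + c(-60, 216)/23593 = 36109/32411 - 18*(-60)/23593 = 36109*(1/32411) + 1080*(1/23593) = 36109/32411 + 1080/23593 = 886923517/764672723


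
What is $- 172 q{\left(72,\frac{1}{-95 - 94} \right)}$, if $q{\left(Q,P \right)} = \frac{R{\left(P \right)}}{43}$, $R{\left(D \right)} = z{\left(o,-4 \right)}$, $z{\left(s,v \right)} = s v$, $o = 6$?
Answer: $96$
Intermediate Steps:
$R{\left(D \right)} = -24$ ($R{\left(D \right)} = 6 \left(-4\right) = -24$)
$q{\left(Q,P \right)} = - \frac{24}{43}$
$- 172 q{\left(72,\frac{1}{-95 - 94} \right)} = \left(-172\right) \left(- \frac{24}{43}\right) = 96$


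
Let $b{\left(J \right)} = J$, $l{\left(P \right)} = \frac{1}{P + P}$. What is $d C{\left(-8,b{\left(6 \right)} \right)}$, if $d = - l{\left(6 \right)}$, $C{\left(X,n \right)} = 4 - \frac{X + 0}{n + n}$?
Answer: $- \frac{7}{18} \approx -0.38889$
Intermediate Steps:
$l{\left(P \right)} = \frac{1}{2 P}$
$C{\left(X,n \right)} = 4 - \frac{X}{2 n}$
$d = - \frac{1}{12}$ ($d = - \frac{1}{2 \cdot 6} = \left(-1\right) \frac{1}{12} = - \frac{1}{12} \approx -0.083333$)
$d C{\left(-8,b{\left(6 \right)} \right)} = - \frac{4 - - \frac{4}{6}}{12} = - \frac{4 - \left(-4\right) \frac{1}{6}}{12} = - \frac{4 + \frac{2}{3}}{12} = \left(- \frac{1}{12}\right) \frac{14}{3} = - \frac{7}{18}$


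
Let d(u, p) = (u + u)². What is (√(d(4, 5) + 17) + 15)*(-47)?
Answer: -1128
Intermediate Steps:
d(u, p) = 4*u² (d(u, p) = (2*u)² = 4*u²)
(√(d(4, 5) + 17) + 15)*(-47) = (√(4*4² + 17) + 15)*(-47) = (√(4*16 + 17) + 15)*(-47) = (√(64 + 17) + 15)*(-47) = (√81 + 15)*(-47) = (9 + 15)*(-47) = 24*(-47) = -1128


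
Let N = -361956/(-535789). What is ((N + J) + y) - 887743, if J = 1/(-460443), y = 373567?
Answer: -126847203979144033/246700294527 ≈ -5.1418e+5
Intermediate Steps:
J = -1/460443 ≈ -2.1718e-6
N = 361956/535789 (N = -361956*(-1/535789) = 361956/535789 ≈ 0.67556)
((N + J) + y) - 887743 = ((361956/535789 - 1/460443) + 373567) - 887743 = (166659570719/246700294527 + 373567) - 887743 = 92159255585138528/246700294527 - 887743 = -126847203979144033/246700294527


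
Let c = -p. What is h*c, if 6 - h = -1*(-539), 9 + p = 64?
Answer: 29315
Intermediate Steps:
p = 55 (p = -9 + 64 = 55)
h = -533 (h = 6 - (-1)*(-539) = 6 - 1*539 = 6 - 539 = -533)
c = -55 (c = -1*55 = -55)
h*c = -533*(-55) = 29315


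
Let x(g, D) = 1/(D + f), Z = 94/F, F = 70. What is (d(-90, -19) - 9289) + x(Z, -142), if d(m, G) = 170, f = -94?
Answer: -2152085/236 ≈ -9119.0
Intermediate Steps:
Z = 47/35 (Z = 94/70 = 94*(1/70) = 47/35 ≈ 1.3429)
x(g, D) = 1/(-94 + D) (x(g, D) = 1/(D - 94) = 1/(-94 + D))
(d(-90, -19) - 9289) + x(Z, -142) = (170 - 9289) + 1/(-94 - 142) = -9119 + 1/(-236) = -9119 - 1/236 = -2152085/236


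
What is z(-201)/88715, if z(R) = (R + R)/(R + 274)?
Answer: -402/6476195 ≈ -6.2073e-5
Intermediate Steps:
z(R) = 2*R/(274 + R) (z(R) = (2*R)/(274 + R) = 2*R/(274 + R))
z(-201)/88715 = (2*(-201)/(274 - 201))/88715 = (2*(-201)/73)*(1/88715) = (2*(-201)*(1/73))*(1/88715) = -402/73*1/88715 = -402/6476195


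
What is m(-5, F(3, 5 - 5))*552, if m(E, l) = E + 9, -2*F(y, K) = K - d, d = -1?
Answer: 2208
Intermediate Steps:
F(y, K) = -1/2 - K/2 (F(y, K) = -(K - 1*(-1))/2 = -(K + 1)/2 = -(1 + K)/2 = -1/2 - K/2)
m(E, l) = 9 + E
m(-5, F(3, 5 - 5))*552 = (9 - 5)*552 = 4*552 = 2208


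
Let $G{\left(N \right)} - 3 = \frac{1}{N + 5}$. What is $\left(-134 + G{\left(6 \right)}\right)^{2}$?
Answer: $\frac{2073600}{121} \approx 17137.0$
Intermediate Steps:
$G{\left(N \right)} = 3 + \frac{1}{5 + N}$ ($G{\left(N \right)} = 3 + \frac{1}{N + 5} = 3 + \frac{1}{5 + N}$)
$\left(-134 + G{\left(6 \right)}\right)^{2} = \left(-134 + \frac{16 + 3 \cdot 6}{5 + 6}\right)^{2} = \left(-134 + \frac{16 + 18}{11}\right)^{2} = \left(-134 + \frac{1}{11} \cdot 34\right)^{2} = \left(-134 + \frac{34}{11}\right)^{2} = \left(- \frac{1440}{11}\right)^{2} = \frac{2073600}{121}$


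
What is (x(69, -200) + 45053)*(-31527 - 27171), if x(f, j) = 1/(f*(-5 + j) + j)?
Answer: -37935653600232/14345 ≈ -2.6445e+9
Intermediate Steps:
x(f, j) = 1/(j + f*(-5 + j))
(x(69, -200) + 45053)*(-31527 - 27171) = (1/(-200 - 5*69 + 69*(-200)) + 45053)*(-31527 - 27171) = (1/(-200 - 345 - 13800) + 45053)*(-58698) = (1/(-14345) + 45053)*(-58698) = (-1/14345 + 45053)*(-58698) = (646285284/14345)*(-58698) = -37935653600232/14345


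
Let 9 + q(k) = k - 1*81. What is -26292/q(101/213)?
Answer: 5600196/19069 ≈ 293.68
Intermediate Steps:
q(k) = -90 + k (q(k) = -9 + (k - 1*81) = -9 + (k - 81) = -9 + (-81 + k) = -90 + k)
-26292/q(101/213) = -26292/(-90 + 101/213) = -26292/(-19069/213) = -26292*(-213/19069) = 5600196/19069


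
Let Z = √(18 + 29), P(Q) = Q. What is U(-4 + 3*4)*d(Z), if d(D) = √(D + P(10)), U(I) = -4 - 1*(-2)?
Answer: -2*√(10 + √47) ≈ -8.2111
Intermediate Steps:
U(I) = -2 (U(I) = -4 + 2 = -2)
Z = √47 ≈ 6.8557
d(D) = √(10 + D) (d(D) = √(D + 10) = √(10 + D))
U(-4 + 3*4)*d(Z) = -2*√(10 + √47)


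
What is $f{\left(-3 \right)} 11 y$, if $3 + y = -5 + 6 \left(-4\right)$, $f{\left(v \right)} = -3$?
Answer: $1056$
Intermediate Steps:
$y = -32$ ($y = -3 + \left(-5 + 6 \left(-4\right)\right) = -3 - 29 = -32$)
$f{\left(-3 \right)} 11 y = \left(-3\right) 11 \left(-32\right) = \left(-33\right) \left(-32\right) = 1056$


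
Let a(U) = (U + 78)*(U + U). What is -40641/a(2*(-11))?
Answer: 40641/2464 ≈ 16.494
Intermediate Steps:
a(U) = 2*U*(78 + U) (a(U) = (78 + U)*(2*U) = 2*U*(78 + U))
-40641/a(2*(-11)) = -40641*(-1/(44*(78 + 2*(-11)))) = -40641*(-1/(44*(78 - 22))) = -40641/(2*(-22)*56) = -40641/(-2464) = -40641*(-1/2464) = 40641/2464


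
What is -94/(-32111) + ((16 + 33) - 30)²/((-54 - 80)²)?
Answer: 13279935/576585116 ≈ 0.023032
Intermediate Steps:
-94/(-32111) + ((16 + 33) - 30)²/((-54 - 80)²) = -94*(-1/32111) + (49 - 30)²/((-134)²) = 94/32111 + 19²/17956 = 94/32111 + 361*(1/17956) = 94/32111 + 361/17956 = 13279935/576585116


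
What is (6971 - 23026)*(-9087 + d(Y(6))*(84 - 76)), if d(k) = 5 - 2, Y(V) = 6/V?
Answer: 145506465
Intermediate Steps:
d(k) = 3
(6971 - 23026)*(-9087 + d(Y(6))*(84 - 76)) = (6971 - 23026)*(-9087 + 3*(84 - 76)) = -16055*(-9087 + 3*8) = -16055*(-9087 + 24) = -16055*(-9063) = 145506465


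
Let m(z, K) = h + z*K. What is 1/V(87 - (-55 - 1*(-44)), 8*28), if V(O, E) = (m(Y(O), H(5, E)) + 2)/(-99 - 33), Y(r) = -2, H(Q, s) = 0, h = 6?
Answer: -33/2 ≈ -16.500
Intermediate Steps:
m(z, K) = 6 + K*z (m(z, K) = 6 + z*K = 6 + K*z)
V(O, E) = -2/33 (V(O, E) = ((6 + 0*(-2)) + 2)/(-99 - 33) = ((6 + 0) + 2)/(-132) = (6 + 2)*(-1/132) = 8*(-1/132) = -2/33)
1/V(87 - (-55 - 1*(-44)), 8*28) = 1/(-2/33) = -33/2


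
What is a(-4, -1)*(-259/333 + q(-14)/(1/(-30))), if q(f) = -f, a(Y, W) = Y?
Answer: 15148/9 ≈ 1683.1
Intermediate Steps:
a(-4, -1)*(-259/333 + q(-14)/(1/(-30))) = -4*(-259/333 + (-1*(-14))/(1/(-30))) = -4*(-259*1/333 + 14/(-1/30)) = -4*(-7/9 + 14*(-30)) = -4*(-7/9 - 420) = -4*(-3787/9) = 15148/9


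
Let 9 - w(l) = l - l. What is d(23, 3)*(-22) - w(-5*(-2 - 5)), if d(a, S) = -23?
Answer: 497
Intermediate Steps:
w(l) = 9 (w(l) = 9 - (l - l) = 9 - 1*0 = 9 + 0 = 9)
d(23, 3)*(-22) - w(-5*(-2 - 5)) = -23*(-22) - 1*9 = 506 - 9 = 497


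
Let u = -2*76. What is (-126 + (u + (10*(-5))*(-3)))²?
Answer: 16384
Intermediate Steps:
u = -152
(-126 + (u + (10*(-5))*(-3)))² = (-126 + (-152 + (10*(-5))*(-3)))² = (-126 + (-152 - 50*(-3)))² = (-126 + (-152 + 150))² = (-126 - 2)² = (-128)² = 16384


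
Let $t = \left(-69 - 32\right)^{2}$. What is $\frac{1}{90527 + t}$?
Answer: $\frac{1}{100728} \approx 9.9277 \cdot 10^{-6}$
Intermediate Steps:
$t = 10201$ ($t = \left(-101\right)^{2} = 10201$)
$\frac{1}{90527 + t} = \frac{1}{90527 + 10201} = \frac{1}{100728}$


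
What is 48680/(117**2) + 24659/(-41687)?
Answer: 1691766109/570653343 ≈ 2.9646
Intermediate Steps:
48680/(117**2) + 24659/(-41687) = 48680/13689 + 24659*(-1/41687) = 48680*(1/13689) - 24659/41687 = 48680/13689 - 24659/41687 = 1691766109/570653343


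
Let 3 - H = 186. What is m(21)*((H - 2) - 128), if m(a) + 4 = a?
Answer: -5321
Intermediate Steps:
H = -183 (H = 3 - 1*186 = 3 - 186 = -183)
m(a) = -4 + a
m(21)*((H - 2) - 128) = (-4 + 21)*((-183 - 2) - 128) = 17*(-185 - 128) = 17*(-313) = -5321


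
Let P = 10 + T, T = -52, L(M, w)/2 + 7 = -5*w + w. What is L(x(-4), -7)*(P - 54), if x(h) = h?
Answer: -4032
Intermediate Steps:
L(M, w) = -14 - 8*w (L(M, w) = -14 + 2*(-5*w + w) = -14 + 2*(-4*w) = -14 - 8*w)
P = -42 (P = 10 - 52 = -42)
L(x(-4), -7)*(P - 54) = (-14 - 8*(-7))*(-42 - 54) = (-14 + 56)*(-96) = 42*(-96) = -4032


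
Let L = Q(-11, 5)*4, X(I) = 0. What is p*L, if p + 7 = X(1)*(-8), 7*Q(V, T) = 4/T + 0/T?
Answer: -16/5 ≈ -3.2000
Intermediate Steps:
Q(V, T) = 4/(7*T) (Q(V, T) = (4/T + 0/T)/7 = (4/T + 0)/7 = (4/T)/7 = 4/(7*T))
L = 16/35 (L = ((4/7)/5)*4 = ((4/7)*(1/5))*4 = (4/35)*4 = 16/35 ≈ 0.45714)
p = -7 (p = -7 + 0*(-8) = -7 + 0 = -7)
p*L = -7*16/35 = -16/5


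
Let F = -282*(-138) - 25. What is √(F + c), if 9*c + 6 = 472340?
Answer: √822353/3 ≈ 302.28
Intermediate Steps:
c = 472334/9 (c = -⅔ + (⅑)*472340 = -⅔ + 472340/9 = 472334/9 ≈ 52482.)
F = 38891 (F = 38916 - 25 = 38891)
√(F + c) = √(38891 + 472334/9) = √(822353/9) = √822353/3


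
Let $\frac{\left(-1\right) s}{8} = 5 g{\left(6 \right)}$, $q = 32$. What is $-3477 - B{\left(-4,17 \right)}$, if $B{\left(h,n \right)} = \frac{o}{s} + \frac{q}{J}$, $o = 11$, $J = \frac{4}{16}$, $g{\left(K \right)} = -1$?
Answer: $- \frac{144211}{40} \approx -3605.3$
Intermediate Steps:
$J = \frac{1}{4}$ ($J = 4 \cdot \frac{1}{16} = \frac{1}{4} \approx 0.25$)
$s = 40$ ($s = - 8 \cdot 5 \left(-1\right) = \left(-8\right) \left(-5\right) = 40$)
$B{\left(h,n \right)} = \frac{5131}{40}$ ($B{\left(h,n \right)} = \frac{11}{40} + 32 \frac{1}{\frac{1}{4}} = 11 \cdot \frac{1}{40} + 32 \cdot 4 = \frac{11}{40} + 128 = \frac{5131}{40}$)
$-3477 - B{\left(-4,17 \right)} = -3477 - \frac{5131}{40} = - \frac{144211}{40}$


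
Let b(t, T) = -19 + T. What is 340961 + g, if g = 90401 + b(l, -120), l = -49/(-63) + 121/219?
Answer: 431223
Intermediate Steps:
l = 874/657 (l = -49*(-1/63) + 121*(1/219) = 7/9 + 121/219 = 874/657 ≈ 1.3303)
g = 90262 (g = 90401 + (-19 - 120) = 90401 - 139 = 90262)
340961 + g = 340961 + 90262 = 431223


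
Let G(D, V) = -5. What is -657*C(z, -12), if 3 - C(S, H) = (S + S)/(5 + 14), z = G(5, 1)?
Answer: -44019/19 ≈ -2316.8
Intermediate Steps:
z = -5
C(S, H) = 3 - 2*S/19 (C(S, H) = 3 - (S + S)/(5 + 14) = 3 - 2*S/19)
-657*C(z, -12) = -657*(3 - 2/19*(-5)) = -657*(3 + 10/19) = -657*67/19 = -44019/19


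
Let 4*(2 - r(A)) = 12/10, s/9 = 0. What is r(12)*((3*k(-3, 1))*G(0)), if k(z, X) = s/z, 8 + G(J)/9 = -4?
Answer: 0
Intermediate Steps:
s = 0 (s = 9*0 = 0)
G(J) = -108 (G(J) = -72 + 9*(-4) = -72 - 36 = -108)
k(z, X) = 0 (k(z, X) = 0/z = 0)
r(A) = 17/10 (r(A) = 2 - 3/10 = 17/10)
r(12)*((3*k(-3, 1))*G(0)) = 17*((3*0)*(-108))/10 = 17*(0*(-108))/10 = (17/10)*0 = 0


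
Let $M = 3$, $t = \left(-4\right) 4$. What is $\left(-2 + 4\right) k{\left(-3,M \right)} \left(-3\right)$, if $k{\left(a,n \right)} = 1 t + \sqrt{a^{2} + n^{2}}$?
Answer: $96 - 18 \sqrt{2} \approx 70.544$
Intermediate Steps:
$t = -16$
$k{\left(a,n \right)} = -16 + \sqrt{a^{2} + n^{2}}$ ($k{\left(a,n \right)} = 1 \left(-16\right) + \sqrt{a^{2} + n^{2}} = -16 + \sqrt{a^{2} + n^{2}}$)
$\left(-2 + 4\right) k{\left(-3,M \right)} \left(-3\right) = \left(-2 + 4\right) \left(-16 + \sqrt{\left(-3\right)^{2} + 3^{2}}\right) \left(-3\right) = 2 \left(-16 + \sqrt{9 + 9}\right) \left(-3\right) = 2 \left(-16 + \sqrt{18}\right) \left(-3\right) = 2 \left(-16 + 3 \sqrt{2}\right) \left(-3\right) = \left(-32 + 6 \sqrt{2}\right) \left(-3\right) = 96 - 18 \sqrt{2}$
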